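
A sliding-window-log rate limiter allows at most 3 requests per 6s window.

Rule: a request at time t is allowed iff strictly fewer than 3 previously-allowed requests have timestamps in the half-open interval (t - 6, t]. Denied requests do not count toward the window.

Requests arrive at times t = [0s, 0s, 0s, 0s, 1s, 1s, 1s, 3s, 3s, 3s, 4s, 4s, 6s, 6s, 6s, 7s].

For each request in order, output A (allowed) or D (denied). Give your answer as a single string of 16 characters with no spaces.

Answer: AAADDDDDDDDDAAAD

Derivation:
Tracking allowed requests in the window:
  req#1 t=0s: ALLOW
  req#2 t=0s: ALLOW
  req#3 t=0s: ALLOW
  req#4 t=0s: DENY
  req#5 t=1s: DENY
  req#6 t=1s: DENY
  req#7 t=1s: DENY
  req#8 t=3s: DENY
  req#9 t=3s: DENY
  req#10 t=3s: DENY
  req#11 t=4s: DENY
  req#12 t=4s: DENY
  req#13 t=6s: ALLOW
  req#14 t=6s: ALLOW
  req#15 t=6s: ALLOW
  req#16 t=7s: DENY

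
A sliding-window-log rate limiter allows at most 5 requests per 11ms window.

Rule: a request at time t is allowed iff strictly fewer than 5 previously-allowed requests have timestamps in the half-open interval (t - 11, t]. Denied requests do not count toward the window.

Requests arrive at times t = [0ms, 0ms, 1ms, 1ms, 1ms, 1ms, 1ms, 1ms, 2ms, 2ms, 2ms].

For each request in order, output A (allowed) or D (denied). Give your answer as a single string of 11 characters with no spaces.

Tracking allowed requests in the window:
  req#1 t=0ms: ALLOW
  req#2 t=0ms: ALLOW
  req#3 t=1ms: ALLOW
  req#4 t=1ms: ALLOW
  req#5 t=1ms: ALLOW
  req#6 t=1ms: DENY
  req#7 t=1ms: DENY
  req#8 t=1ms: DENY
  req#9 t=2ms: DENY
  req#10 t=2ms: DENY
  req#11 t=2ms: DENY

Answer: AAAAADDDDDD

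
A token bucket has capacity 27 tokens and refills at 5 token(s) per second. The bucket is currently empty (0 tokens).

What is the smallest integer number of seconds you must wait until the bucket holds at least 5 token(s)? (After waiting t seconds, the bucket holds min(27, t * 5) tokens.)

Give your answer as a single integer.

Answer: 1

Derivation:
Need t * 5 >= 5, so t >= 5/5.
Smallest integer t = ceil(5/5) = 1.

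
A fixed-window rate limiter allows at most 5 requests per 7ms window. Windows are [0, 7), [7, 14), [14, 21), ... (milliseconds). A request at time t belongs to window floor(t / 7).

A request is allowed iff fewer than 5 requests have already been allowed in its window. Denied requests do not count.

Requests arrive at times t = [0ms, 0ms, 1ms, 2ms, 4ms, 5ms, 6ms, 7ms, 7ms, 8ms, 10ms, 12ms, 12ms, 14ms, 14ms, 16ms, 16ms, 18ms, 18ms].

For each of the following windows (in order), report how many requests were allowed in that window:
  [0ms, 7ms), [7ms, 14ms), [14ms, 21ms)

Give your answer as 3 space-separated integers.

Processing requests:
  req#1 t=0ms (window 0): ALLOW
  req#2 t=0ms (window 0): ALLOW
  req#3 t=1ms (window 0): ALLOW
  req#4 t=2ms (window 0): ALLOW
  req#5 t=4ms (window 0): ALLOW
  req#6 t=5ms (window 0): DENY
  req#7 t=6ms (window 0): DENY
  req#8 t=7ms (window 1): ALLOW
  req#9 t=7ms (window 1): ALLOW
  req#10 t=8ms (window 1): ALLOW
  req#11 t=10ms (window 1): ALLOW
  req#12 t=12ms (window 1): ALLOW
  req#13 t=12ms (window 1): DENY
  req#14 t=14ms (window 2): ALLOW
  req#15 t=14ms (window 2): ALLOW
  req#16 t=16ms (window 2): ALLOW
  req#17 t=16ms (window 2): ALLOW
  req#18 t=18ms (window 2): ALLOW
  req#19 t=18ms (window 2): DENY

Allowed counts by window: 5 5 5

Answer: 5 5 5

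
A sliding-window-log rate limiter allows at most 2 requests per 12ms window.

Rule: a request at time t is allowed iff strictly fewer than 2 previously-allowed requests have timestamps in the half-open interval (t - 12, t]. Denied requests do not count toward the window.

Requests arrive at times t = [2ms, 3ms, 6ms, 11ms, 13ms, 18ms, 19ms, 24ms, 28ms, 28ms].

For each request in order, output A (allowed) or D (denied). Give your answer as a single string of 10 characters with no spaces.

Answer: AADDDAADDD

Derivation:
Tracking allowed requests in the window:
  req#1 t=2ms: ALLOW
  req#2 t=3ms: ALLOW
  req#3 t=6ms: DENY
  req#4 t=11ms: DENY
  req#5 t=13ms: DENY
  req#6 t=18ms: ALLOW
  req#7 t=19ms: ALLOW
  req#8 t=24ms: DENY
  req#9 t=28ms: DENY
  req#10 t=28ms: DENY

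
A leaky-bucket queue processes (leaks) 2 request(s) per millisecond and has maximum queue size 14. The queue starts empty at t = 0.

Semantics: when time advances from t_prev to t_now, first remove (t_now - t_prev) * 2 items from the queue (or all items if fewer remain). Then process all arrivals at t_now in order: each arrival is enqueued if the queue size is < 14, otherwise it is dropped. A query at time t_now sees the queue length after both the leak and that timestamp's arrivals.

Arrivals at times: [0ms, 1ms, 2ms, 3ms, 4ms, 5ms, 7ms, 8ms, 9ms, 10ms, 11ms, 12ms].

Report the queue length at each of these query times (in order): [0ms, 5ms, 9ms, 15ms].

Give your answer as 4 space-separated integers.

Answer: 1 1 1 0

Derivation:
Queue lengths at query times:
  query t=0ms: backlog = 1
  query t=5ms: backlog = 1
  query t=9ms: backlog = 1
  query t=15ms: backlog = 0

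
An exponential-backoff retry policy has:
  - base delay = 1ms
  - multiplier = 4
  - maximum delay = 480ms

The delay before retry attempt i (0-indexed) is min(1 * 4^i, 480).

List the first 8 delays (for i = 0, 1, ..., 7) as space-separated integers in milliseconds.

Answer: 1 4 16 64 256 480 480 480

Derivation:
Computing each delay:
  i=0: min(1*4^0, 480) = 1
  i=1: min(1*4^1, 480) = 4
  i=2: min(1*4^2, 480) = 16
  i=3: min(1*4^3, 480) = 64
  i=4: min(1*4^4, 480) = 256
  i=5: min(1*4^5, 480) = 480
  i=6: min(1*4^6, 480) = 480
  i=7: min(1*4^7, 480) = 480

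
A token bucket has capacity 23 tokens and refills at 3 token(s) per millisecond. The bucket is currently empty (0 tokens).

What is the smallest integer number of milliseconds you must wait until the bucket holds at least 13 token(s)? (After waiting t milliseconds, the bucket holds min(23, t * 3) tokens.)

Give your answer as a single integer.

Need t * 3 >= 13, so t >= 13/3.
Smallest integer t = ceil(13/3) = 5.

Answer: 5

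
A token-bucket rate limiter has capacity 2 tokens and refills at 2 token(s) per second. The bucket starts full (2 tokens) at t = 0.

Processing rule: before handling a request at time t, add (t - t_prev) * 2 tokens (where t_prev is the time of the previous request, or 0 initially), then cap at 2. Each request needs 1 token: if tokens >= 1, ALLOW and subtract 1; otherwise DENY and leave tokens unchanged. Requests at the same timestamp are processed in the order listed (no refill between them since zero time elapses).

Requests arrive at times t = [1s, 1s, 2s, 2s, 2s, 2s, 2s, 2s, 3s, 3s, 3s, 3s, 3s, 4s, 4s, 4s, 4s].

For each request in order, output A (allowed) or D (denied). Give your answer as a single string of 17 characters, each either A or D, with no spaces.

Simulating step by step:
  req#1 t=1s: ALLOW
  req#2 t=1s: ALLOW
  req#3 t=2s: ALLOW
  req#4 t=2s: ALLOW
  req#5 t=2s: DENY
  req#6 t=2s: DENY
  req#7 t=2s: DENY
  req#8 t=2s: DENY
  req#9 t=3s: ALLOW
  req#10 t=3s: ALLOW
  req#11 t=3s: DENY
  req#12 t=3s: DENY
  req#13 t=3s: DENY
  req#14 t=4s: ALLOW
  req#15 t=4s: ALLOW
  req#16 t=4s: DENY
  req#17 t=4s: DENY

Answer: AAAADDDDAADDDAADD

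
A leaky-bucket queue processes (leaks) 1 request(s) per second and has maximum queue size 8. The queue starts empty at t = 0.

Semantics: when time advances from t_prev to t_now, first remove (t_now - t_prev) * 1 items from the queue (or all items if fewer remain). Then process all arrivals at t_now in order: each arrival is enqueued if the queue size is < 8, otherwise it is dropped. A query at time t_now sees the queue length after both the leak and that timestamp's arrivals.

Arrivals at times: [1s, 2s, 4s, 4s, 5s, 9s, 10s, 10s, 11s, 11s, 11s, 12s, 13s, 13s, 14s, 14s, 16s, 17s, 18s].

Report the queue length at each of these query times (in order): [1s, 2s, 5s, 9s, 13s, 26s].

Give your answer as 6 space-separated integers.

Queue lengths at query times:
  query t=1s: backlog = 1
  query t=2s: backlog = 1
  query t=5s: backlog = 2
  query t=9s: backlog = 1
  query t=13s: backlog = 5
  query t=26s: backlog = 0

Answer: 1 1 2 1 5 0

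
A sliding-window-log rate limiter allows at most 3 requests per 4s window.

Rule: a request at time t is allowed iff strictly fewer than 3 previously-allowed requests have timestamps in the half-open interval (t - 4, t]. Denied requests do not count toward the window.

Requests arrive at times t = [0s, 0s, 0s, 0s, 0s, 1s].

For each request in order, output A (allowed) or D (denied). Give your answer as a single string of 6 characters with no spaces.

Answer: AAADDD

Derivation:
Tracking allowed requests in the window:
  req#1 t=0s: ALLOW
  req#2 t=0s: ALLOW
  req#3 t=0s: ALLOW
  req#4 t=0s: DENY
  req#5 t=0s: DENY
  req#6 t=1s: DENY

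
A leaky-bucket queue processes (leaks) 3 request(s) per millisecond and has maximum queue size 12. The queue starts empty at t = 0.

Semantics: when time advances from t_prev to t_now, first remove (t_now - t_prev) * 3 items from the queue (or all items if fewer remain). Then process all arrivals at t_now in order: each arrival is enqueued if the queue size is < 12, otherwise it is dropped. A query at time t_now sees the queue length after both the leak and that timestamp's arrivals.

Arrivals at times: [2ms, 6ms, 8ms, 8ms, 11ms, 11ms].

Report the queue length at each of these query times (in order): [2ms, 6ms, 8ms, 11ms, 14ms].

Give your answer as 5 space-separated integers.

Answer: 1 1 2 2 0

Derivation:
Queue lengths at query times:
  query t=2ms: backlog = 1
  query t=6ms: backlog = 1
  query t=8ms: backlog = 2
  query t=11ms: backlog = 2
  query t=14ms: backlog = 0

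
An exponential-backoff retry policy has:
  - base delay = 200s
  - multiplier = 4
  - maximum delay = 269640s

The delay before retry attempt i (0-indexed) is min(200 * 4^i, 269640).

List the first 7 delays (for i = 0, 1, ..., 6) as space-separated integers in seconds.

Computing each delay:
  i=0: min(200*4^0, 269640) = 200
  i=1: min(200*4^1, 269640) = 800
  i=2: min(200*4^2, 269640) = 3200
  i=3: min(200*4^3, 269640) = 12800
  i=4: min(200*4^4, 269640) = 51200
  i=5: min(200*4^5, 269640) = 204800
  i=6: min(200*4^6, 269640) = 269640

Answer: 200 800 3200 12800 51200 204800 269640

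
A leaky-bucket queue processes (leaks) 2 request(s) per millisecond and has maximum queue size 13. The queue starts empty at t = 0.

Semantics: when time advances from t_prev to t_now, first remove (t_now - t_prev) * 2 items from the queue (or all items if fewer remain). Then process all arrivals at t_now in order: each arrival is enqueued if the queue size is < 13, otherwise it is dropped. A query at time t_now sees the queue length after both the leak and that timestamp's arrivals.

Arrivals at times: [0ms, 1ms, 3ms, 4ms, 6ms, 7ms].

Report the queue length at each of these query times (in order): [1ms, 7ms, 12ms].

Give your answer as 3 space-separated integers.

Answer: 1 1 0

Derivation:
Queue lengths at query times:
  query t=1ms: backlog = 1
  query t=7ms: backlog = 1
  query t=12ms: backlog = 0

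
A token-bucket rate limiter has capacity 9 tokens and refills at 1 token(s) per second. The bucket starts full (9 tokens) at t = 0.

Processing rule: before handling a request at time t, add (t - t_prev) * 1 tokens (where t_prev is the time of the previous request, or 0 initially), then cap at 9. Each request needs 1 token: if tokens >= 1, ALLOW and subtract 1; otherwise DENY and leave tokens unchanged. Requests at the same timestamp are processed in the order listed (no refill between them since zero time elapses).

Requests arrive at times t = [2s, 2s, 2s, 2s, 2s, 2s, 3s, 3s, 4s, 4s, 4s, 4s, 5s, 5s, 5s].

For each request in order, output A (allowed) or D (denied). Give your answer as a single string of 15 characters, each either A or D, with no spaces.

Answer: AAAAAAAAAAADADD

Derivation:
Simulating step by step:
  req#1 t=2s: ALLOW
  req#2 t=2s: ALLOW
  req#3 t=2s: ALLOW
  req#4 t=2s: ALLOW
  req#5 t=2s: ALLOW
  req#6 t=2s: ALLOW
  req#7 t=3s: ALLOW
  req#8 t=3s: ALLOW
  req#9 t=4s: ALLOW
  req#10 t=4s: ALLOW
  req#11 t=4s: ALLOW
  req#12 t=4s: DENY
  req#13 t=5s: ALLOW
  req#14 t=5s: DENY
  req#15 t=5s: DENY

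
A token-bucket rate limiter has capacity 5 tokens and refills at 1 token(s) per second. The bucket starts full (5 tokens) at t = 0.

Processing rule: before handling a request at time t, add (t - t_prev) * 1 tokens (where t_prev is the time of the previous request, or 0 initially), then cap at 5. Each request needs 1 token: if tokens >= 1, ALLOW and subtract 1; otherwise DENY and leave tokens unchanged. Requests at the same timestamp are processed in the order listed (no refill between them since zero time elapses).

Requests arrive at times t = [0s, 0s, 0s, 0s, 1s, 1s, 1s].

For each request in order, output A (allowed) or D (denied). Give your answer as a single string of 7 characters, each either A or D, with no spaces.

Answer: AAAAAAD

Derivation:
Simulating step by step:
  req#1 t=0s: ALLOW
  req#2 t=0s: ALLOW
  req#3 t=0s: ALLOW
  req#4 t=0s: ALLOW
  req#5 t=1s: ALLOW
  req#6 t=1s: ALLOW
  req#7 t=1s: DENY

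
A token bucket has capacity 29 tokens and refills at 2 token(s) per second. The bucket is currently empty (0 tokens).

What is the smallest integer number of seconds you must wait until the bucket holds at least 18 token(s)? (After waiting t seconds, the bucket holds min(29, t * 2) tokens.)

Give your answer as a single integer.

Need t * 2 >= 18, so t >= 18/2.
Smallest integer t = ceil(18/2) = 9.

Answer: 9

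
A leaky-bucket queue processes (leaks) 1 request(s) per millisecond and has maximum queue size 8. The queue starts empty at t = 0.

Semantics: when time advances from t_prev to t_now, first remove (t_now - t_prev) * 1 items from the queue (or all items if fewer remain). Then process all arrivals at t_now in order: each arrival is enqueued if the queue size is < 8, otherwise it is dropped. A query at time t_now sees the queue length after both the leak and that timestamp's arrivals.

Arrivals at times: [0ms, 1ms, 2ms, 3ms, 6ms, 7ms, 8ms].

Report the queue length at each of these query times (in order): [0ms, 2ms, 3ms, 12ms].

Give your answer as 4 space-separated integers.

Answer: 1 1 1 0

Derivation:
Queue lengths at query times:
  query t=0ms: backlog = 1
  query t=2ms: backlog = 1
  query t=3ms: backlog = 1
  query t=12ms: backlog = 0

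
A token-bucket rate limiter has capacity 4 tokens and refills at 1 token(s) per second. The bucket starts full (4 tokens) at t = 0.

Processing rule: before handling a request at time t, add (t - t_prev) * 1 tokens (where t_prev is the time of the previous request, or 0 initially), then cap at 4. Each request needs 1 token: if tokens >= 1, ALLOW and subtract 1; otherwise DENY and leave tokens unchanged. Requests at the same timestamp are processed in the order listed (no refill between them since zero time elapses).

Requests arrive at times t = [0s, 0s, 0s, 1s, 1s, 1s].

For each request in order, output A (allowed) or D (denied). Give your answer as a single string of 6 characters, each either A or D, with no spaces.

Answer: AAAAAD

Derivation:
Simulating step by step:
  req#1 t=0s: ALLOW
  req#2 t=0s: ALLOW
  req#3 t=0s: ALLOW
  req#4 t=1s: ALLOW
  req#5 t=1s: ALLOW
  req#6 t=1s: DENY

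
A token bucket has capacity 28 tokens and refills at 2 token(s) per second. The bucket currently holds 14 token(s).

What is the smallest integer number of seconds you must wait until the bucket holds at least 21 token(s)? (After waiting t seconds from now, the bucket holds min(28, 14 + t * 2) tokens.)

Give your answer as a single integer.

Need 14 + t * 2 >= 21, so t >= 7/2.
Smallest integer t = ceil(7/2) = 4.

Answer: 4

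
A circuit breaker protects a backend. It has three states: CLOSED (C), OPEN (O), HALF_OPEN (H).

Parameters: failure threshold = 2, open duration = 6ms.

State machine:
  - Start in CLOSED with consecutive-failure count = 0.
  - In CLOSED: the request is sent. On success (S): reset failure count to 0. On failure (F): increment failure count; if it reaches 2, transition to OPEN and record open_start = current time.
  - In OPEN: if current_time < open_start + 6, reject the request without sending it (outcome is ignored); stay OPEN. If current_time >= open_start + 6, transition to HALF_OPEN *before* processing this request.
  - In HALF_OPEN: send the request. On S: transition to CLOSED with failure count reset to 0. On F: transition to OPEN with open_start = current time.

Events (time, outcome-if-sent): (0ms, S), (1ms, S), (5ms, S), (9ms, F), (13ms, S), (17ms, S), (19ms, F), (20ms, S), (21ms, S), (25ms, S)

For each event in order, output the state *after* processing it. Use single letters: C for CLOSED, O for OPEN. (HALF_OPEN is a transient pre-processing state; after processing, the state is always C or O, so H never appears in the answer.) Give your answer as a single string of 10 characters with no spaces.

State after each event:
  event#1 t=0ms outcome=S: state=CLOSED
  event#2 t=1ms outcome=S: state=CLOSED
  event#3 t=5ms outcome=S: state=CLOSED
  event#4 t=9ms outcome=F: state=CLOSED
  event#5 t=13ms outcome=S: state=CLOSED
  event#6 t=17ms outcome=S: state=CLOSED
  event#7 t=19ms outcome=F: state=CLOSED
  event#8 t=20ms outcome=S: state=CLOSED
  event#9 t=21ms outcome=S: state=CLOSED
  event#10 t=25ms outcome=S: state=CLOSED

Answer: CCCCCCCCCC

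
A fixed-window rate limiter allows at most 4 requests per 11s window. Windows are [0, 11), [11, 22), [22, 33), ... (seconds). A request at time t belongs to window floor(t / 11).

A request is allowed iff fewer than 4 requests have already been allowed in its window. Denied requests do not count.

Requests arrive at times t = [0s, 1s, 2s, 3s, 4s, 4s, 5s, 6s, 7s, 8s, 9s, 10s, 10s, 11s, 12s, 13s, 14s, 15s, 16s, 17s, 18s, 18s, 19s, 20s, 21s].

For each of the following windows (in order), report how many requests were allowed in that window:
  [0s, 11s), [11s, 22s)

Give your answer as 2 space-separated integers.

Answer: 4 4

Derivation:
Processing requests:
  req#1 t=0s (window 0): ALLOW
  req#2 t=1s (window 0): ALLOW
  req#3 t=2s (window 0): ALLOW
  req#4 t=3s (window 0): ALLOW
  req#5 t=4s (window 0): DENY
  req#6 t=4s (window 0): DENY
  req#7 t=5s (window 0): DENY
  req#8 t=6s (window 0): DENY
  req#9 t=7s (window 0): DENY
  req#10 t=8s (window 0): DENY
  req#11 t=9s (window 0): DENY
  req#12 t=10s (window 0): DENY
  req#13 t=10s (window 0): DENY
  req#14 t=11s (window 1): ALLOW
  req#15 t=12s (window 1): ALLOW
  req#16 t=13s (window 1): ALLOW
  req#17 t=14s (window 1): ALLOW
  req#18 t=15s (window 1): DENY
  req#19 t=16s (window 1): DENY
  req#20 t=17s (window 1): DENY
  req#21 t=18s (window 1): DENY
  req#22 t=18s (window 1): DENY
  req#23 t=19s (window 1): DENY
  req#24 t=20s (window 1): DENY
  req#25 t=21s (window 1): DENY

Allowed counts by window: 4 4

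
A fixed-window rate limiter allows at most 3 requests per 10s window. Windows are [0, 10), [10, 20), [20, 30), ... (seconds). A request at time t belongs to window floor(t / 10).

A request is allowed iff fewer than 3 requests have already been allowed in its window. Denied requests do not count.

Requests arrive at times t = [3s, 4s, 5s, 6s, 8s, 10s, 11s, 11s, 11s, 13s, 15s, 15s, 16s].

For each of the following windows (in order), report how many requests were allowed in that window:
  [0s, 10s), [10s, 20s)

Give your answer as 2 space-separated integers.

Answer: 3 3

Derivation:
Processing requests:
  req#1 t=3s (window 0): ALLOW
  req#2 t=4s (window 0): ALLOW
  req#3 t=5s (window 0): ALLOW
  req#4 t=6s (window 0): DENY
  req#5 t=8s (window 0): DENY
  req#6 t=10s (window 1): ALLOW
  req#7 t=11s (window 1): ALLOW
  req#8 t=11s (window 1): ALLOW
  req#9 t=11s (window 1): DENY
  req#10 t=13s (window 1): DENY
  req#11 t=15s (window 1): DENY
  req#12 t=15s (window 1): DENY
  req#13 t=16s (window 1): DENY

Allowed counts by window: 3 3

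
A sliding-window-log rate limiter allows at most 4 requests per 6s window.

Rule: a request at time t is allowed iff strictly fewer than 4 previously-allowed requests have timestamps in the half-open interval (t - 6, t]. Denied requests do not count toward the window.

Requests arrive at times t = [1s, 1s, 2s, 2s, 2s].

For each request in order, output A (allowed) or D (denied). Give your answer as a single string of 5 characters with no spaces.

Tracking allowed requests in the window:
  req#1 t=1s: ALLOW
  req#2 t=1s: ALLOW
  req#3 t=2s: ALLOW
  req#4 t=2s: ALLOW
  req#5 t=2s: DENY

Answer: AAAAD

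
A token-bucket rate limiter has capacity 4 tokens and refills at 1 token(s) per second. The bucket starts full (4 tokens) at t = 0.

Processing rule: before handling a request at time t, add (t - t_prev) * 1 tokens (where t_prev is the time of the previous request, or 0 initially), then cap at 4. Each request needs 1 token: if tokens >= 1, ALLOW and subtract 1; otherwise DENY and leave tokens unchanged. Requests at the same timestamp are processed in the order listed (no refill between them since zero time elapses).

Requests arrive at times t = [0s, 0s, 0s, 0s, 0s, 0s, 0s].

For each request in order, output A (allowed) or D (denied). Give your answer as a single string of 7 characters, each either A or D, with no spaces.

Simulating step by step:
  req#1 t=0s: ALLOW
  req#2 t=0s: ALLOW
  req#3 t=0s: ALLOW
  req#4 t=0s: ALLOW
  req#5 t=0s: DENY
  req#6 t=0s: DENY
  req#7 t=0s: DENY

Answer: AAAADDD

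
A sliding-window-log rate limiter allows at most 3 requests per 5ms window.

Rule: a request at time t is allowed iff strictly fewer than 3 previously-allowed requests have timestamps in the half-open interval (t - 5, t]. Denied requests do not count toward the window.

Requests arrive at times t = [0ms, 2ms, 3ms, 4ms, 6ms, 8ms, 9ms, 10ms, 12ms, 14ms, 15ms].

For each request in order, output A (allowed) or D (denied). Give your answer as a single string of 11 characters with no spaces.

Answer: AAADAAADAAA

Derivation:
Tracking allowed requests in the window:
  req#1 t=0ms: ALLOW
  req#2 t=2ms: ALLOW
  req#3 t=3ms: ALLOW
  req#4 t=4ms: DENY
  req#5 t=6ms: ALLOW
  req#6 t=8ms: ALLOW
  req#7 t=9ms: ALLOW
  req#8 t=10ms: DENY
  req#9 t=12ms: ALLOW
  req#10 t=14ms: ALLOW
  req#11 t=15ms: ALLOW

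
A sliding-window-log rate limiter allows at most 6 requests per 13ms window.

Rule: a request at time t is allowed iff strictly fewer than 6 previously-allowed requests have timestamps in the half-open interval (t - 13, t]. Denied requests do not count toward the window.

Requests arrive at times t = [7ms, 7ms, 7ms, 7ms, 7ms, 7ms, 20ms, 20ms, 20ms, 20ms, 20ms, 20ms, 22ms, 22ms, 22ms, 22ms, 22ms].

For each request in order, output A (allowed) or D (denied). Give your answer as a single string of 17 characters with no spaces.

Tracking allowed requests in the window:
  req#1 t=7ms: ALLOW
  req#2 t=7ms: ALLOW
  req#3 t=7ms: ALLOW
  req#4 t=7ms: ALLOW
  req#5 t=7ms: ALLOW
  req#6 t=7ms: ALLOW
  req#7 t=20ms: ALLOW
  req#8 t=20ms: ALLOW
  req#9 t=20ms: ALLOW
  req#10 t=20ms: ALLOW
  req#11 t=20ms: ALLOW
  req#12 t=20ms: ALLOW
  req#13 t=22ms: DENY
  req#14 t=22ms: DENY
  req#15 t=22ms: DENY
  req#16 t=22ms: DENY
  req#17 t=22ms: DENY

Answer: AAAAAAAAAAAADDDDD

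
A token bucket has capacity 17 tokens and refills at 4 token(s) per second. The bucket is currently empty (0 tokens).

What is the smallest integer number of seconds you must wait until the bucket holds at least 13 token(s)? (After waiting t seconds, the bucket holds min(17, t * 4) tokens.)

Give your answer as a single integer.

Need t * 4 >= 13, so t >= 13/4.
Smallest integer t = ceil(13/4) = 4.

Answer: 4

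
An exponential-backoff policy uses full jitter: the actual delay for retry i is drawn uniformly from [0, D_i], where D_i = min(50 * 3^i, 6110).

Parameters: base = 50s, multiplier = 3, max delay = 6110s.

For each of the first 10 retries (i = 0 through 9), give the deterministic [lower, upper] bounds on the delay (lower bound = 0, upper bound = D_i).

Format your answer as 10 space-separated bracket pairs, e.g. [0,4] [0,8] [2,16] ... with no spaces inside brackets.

Computing bounds per retry:
  i=0: D_i=min(50*3^0,6110)=50, bounds=[0,50]
  i=1: D_i=min(50*3^1,6110)=150, bounds=[0,150]
  i=2: D_i=min(50*3^2,6110)=450, bounds=[0,450]
  i=3: D_i=min(50*3^3,6110)=1350, bounds=[0,1350]
  i=4: D_i=min(50*3^4,6110)=4050, bounds=[0,4050]
  i=5: D_i=min(50*3^5,6110)=6110, bounds=[0,6110]
  i=6: D_i=min(50*3^6,6110)=6110, bounds=[0,6110]
  i=7: D_i=min(50*3^7,6110)=6110, bounds=[0,6110]
  i=8: D_i=min(50*3^8,6110)=6110, bounds=[0,6110]
  i=9: D_i=min(50*3^9,6110)=6110, bounds=[0,6110]

Answer: [0,50] [0,150] [0,450] [0,1350] [0,4050] [0,6110] [0,6110] [0,6110] [0,6110] [0,6110]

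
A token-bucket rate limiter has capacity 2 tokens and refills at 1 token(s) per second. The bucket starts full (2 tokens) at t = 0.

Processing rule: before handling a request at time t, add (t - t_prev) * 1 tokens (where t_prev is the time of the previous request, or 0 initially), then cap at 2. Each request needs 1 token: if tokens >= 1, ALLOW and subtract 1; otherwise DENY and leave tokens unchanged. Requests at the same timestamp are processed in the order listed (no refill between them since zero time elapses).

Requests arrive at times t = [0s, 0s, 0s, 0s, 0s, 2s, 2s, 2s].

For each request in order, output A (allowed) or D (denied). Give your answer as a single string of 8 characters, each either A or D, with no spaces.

Simulating step by step:
  req#1 t=0s: ALLOW
  req#2 t=0s: ALLOW
  req#3 t=0s: DENY
  req#4 t=0s: DENY
  req#5 t=0s: DENY
  req#6 t=2s: ALLOW
  req#7 t=2s: ALLOW
  req#8 t=2s: DENY

Answer: AADDDAAD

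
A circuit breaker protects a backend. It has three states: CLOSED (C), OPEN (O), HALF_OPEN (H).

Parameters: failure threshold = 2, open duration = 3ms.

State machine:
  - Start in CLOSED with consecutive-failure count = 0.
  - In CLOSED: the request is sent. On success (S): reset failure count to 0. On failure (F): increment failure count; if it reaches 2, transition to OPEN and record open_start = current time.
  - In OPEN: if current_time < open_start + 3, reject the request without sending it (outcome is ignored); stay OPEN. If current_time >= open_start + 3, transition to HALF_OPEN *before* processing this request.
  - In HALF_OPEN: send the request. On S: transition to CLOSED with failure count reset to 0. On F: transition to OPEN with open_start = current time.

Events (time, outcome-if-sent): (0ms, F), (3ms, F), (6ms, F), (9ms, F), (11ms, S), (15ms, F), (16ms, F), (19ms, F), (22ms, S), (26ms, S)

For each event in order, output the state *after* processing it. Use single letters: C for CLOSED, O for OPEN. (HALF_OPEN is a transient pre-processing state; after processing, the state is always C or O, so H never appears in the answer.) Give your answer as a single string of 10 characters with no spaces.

Answer: COOOOOOOCC

Derivation:
State after each event:
  event#1 t=0ms outcome=F: state=CLOSED
  event#2 t=3ms outcome=F: state=OPEN
  event#3 t=6ms outcome=F: state=OPEN
  event#4 t=9ms outcome=F: state=OPEN
  event#5 t=11ms outcome=S: state=OPEN
  event#6 t=15ms outcome=F: state=OPEN
  event#7 t=16ms outcome=F: state=OPEN
  event#8 t=19ms outcome=F: state=OPEN
  event#9 t=22ms outcome=S: state=CLOSED
  event#10 t=26ms outcome=S: state=CLOSED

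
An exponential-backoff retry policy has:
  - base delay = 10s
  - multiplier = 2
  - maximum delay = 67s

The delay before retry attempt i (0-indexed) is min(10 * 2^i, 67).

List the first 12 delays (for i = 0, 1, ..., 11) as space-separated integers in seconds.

Computing each delay:
  i=0: min(10*2^0, 67) = 10
  i=1: min(10*2^1, 67) = 20
  i=2: min(10*2^2, 67) = 40
  i=3: min(10*2^3, 67) = 67
  i=4: min(10*2^4, 67) = 67
  i=5: min(10*2^5, 67) = 67
  i=6: min(10*2^6, 67) = 67
  i=7: min(10*2^7, 67) = 67
  i=8: min(10*2^8, 67) = 67
  i=9: min(10*2^9, 67) = 67
  i=10: min(10*2^10, 67) = 67
  i=11: min(10*2^11, 67) = 67

Answer: 10 20 40 67 67 67 67 67 67 67 67 67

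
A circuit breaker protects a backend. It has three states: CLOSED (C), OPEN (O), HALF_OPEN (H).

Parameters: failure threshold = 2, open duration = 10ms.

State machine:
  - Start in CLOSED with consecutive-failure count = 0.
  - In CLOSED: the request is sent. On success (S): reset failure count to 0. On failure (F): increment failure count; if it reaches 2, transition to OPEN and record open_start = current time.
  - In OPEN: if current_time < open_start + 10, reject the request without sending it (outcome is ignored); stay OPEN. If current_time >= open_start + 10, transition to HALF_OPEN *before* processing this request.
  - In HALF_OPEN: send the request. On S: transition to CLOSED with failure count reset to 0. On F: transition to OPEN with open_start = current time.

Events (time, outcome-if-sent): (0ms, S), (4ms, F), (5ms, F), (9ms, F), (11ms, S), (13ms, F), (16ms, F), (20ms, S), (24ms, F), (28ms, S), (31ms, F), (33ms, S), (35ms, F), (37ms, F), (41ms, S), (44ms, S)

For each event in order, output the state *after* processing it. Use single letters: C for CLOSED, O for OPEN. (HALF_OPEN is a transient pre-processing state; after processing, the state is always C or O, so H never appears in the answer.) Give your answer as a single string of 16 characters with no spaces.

State after each event:
  event#1 t=0ms outcome=S: state=CLOSED
  event#2 t=4ms outcome=F: state=CLOSED
  event#3 t=5ms outcome=F: state=OPEN
  event#4 t=9ms outcome=F: state=OPEN
  event#5 t=11ms outcome=S: state=OPEN
  event#6 t=13ms outcome=F: state=OPEN
  event#7 t=16ms outcome=F: state=OPEN
  event#8 t=20ms outcome=S: state=OPEN
  event#9 t=24ms outcome=F: state=OPEN
  event#10 t=28ms outcome=S: state=CLOSED
  event#11 t=31ms outcome=F: state=CLOSED
  event#12 t=33ms outcome=S: state=CLOSED
  event#13 t=35ms outcome=F: state=CLOSED
  event#14 t=37ms outcome=F: state=OPEN
  event#15 t=41ms outcome=S: state=OPEN
  event#16 t=44ms outcome=S: state=OPEN

Answer: CCOOOOOOOCCCCOOO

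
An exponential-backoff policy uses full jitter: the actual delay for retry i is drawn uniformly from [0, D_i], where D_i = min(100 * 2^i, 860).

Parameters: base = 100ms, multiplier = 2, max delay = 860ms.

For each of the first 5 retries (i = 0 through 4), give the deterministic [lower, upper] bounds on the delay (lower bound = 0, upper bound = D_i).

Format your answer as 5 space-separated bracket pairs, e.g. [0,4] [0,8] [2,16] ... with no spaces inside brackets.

Answer: [0,100] [0,200] [0,400] [0,800] [0,860]

Derivation:
Computing bounds per retry:
  i=0: D_i=min(100*2^0,860)=100, bounds=[0,100]
  i=1: D_i=min(100*2^1,860)=200, bounds=[0,200]
  i=2: D_i=min(100*2^2,860)=400, bounds=[0,400]
  i=3: D_i=min(100*2^3,860)=800, bounds=[0,800]
  i=4: D_i=min(100*2^4,860)=860, bounds=[0,860]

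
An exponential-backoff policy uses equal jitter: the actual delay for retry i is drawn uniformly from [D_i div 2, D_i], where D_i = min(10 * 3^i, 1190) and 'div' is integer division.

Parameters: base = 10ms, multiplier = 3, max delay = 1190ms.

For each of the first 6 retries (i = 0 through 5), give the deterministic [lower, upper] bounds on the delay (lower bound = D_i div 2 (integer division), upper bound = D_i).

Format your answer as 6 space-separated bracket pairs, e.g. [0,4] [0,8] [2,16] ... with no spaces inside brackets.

Computing bounds per retry:
  i=0: D_i=min(10*3^0,1190)=10, bounds=[5,10]
  i=1: D_i=min(10*3^1,1190)=30, bounds=[15,30]
  i=2: D_i=min(10*3^2,1190)=90, bounds=[45,90]
  i=3: D_i=min(10*3^3,1190)=270, bounds=[135,270]
  i=4: D_i=min(10*3^4,1190)=810, bounds=[405,810]
  i=5: D_i=min(10*3^5,1190)=1190, bounds=[595,1190]

Answer: [5,10] [15,30] [45,90] [135,270] [405,810] [595,1190]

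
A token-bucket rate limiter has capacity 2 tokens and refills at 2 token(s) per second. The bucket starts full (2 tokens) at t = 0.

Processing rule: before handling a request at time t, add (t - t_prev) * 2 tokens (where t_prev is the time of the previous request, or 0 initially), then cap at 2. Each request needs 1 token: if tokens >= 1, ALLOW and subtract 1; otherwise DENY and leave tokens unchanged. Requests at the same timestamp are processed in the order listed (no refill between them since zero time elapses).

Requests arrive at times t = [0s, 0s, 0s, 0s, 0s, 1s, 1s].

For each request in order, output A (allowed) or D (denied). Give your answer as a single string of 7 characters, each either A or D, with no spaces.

Simulating step by step:
  req#1 t=0s: ALLOW
  req#2 t=0s: ALLOW
  req#3 t=0s: DENY
  req#4 t=0s: DENY
  req#5 t=0s: DENY
  req#6 t=1s: ALLOW
  req#7 t=1s: ALLOW

Answer: AADDDAA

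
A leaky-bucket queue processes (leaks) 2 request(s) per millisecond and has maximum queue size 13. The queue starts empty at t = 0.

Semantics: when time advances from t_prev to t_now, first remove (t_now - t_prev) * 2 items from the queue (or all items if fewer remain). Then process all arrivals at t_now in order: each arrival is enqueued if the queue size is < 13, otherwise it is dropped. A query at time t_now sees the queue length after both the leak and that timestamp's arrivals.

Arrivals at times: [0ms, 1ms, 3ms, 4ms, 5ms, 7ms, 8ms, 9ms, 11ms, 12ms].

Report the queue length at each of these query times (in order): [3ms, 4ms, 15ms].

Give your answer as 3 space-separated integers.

Queue lengths at query times:
  query t=3ms: backlog = 1
  query t=4ms: backlog = 1
  query t=15ms: backlog = 0

Answer: 1 1 0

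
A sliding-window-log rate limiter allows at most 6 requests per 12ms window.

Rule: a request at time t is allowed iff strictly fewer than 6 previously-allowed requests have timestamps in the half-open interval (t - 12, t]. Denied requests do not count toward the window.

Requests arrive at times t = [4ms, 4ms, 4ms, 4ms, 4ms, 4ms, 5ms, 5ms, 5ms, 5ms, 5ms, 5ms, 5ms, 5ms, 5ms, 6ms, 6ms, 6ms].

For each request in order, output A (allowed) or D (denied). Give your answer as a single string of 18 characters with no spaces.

Tracking allowed requests in the window:
  req#1 t=4ms: ALLOW
  req#2 t=4ms: ALLOW
  req#3 t=4ms: ALLOW
  req#4 t=4ms: ALLOW
  req#5 t=4ms: ALLOW
  req#6 t=4ms: ALLOW
  req#7 t=5ms: DENY
  req#8 t=5ms: DENY
  req#9 t=5ms: DENY
  req#10 t=5ms: DENY
  req#11 t=5ms: DENY
  req#12 t=5ms: DENY
  req#13 t=5ms: DENY
  req#14 t=5ms: DENY
  req#15 t=5ms: DENY
  req#16 t=6ms: DENY
  req#17 t=6ms: DENY
  req#18 t=6ms: DENY

Answer: AAAAAADDDDDDDDDDDD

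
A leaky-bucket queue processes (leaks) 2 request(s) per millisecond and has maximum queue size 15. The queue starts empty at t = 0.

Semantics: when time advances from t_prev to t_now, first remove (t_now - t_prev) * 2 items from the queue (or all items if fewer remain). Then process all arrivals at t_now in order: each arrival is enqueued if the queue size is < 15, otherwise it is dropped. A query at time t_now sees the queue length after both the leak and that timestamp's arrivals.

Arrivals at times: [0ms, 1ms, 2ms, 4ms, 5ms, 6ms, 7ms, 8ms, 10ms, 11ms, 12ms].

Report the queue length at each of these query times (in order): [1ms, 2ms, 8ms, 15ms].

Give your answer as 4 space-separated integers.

Queue lengths at query times:
  query t=1ms: backlog = 1
  query t=2ms: backlog = 1
  query t=8ms: backlog = 1
  query t=15ms: backlog = 0

Answer: 1 1 1 0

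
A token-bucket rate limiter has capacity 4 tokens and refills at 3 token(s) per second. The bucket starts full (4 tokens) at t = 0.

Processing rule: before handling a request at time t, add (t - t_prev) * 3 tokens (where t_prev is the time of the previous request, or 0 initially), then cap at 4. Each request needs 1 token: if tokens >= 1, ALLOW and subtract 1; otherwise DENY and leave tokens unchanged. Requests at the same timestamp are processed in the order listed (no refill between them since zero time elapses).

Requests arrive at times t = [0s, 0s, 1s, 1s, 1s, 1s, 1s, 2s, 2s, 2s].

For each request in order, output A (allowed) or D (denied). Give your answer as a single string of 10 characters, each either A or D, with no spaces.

Simulating step by step:
  req#1 t=0s: ALLOW
  req#2 t=0s: ALLOW
  req#3 t=1s: ALLOW
  req#4 t=1s: ALLOW
  req#5 t=1s: ALLOW
  req#6 t=1s: ALLOW
  req#7 t=1s: DENY
  req#8 t=2s: ALLOW
  req#9 t=2s: ALLOW
  req#10 t=2s: ALLOW

Answer: AAAAAADAAA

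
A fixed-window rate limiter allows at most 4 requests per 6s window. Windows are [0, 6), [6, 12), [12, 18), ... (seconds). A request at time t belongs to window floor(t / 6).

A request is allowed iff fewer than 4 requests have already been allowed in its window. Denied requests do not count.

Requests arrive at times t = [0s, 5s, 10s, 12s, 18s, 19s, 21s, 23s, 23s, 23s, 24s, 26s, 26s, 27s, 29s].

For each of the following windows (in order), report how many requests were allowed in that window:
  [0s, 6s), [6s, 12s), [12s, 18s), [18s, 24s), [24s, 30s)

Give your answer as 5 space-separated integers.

Processing requests:
  req#1 t=0s (window 0): ALLOW
  req#2 t=5s (window 0): ALLOW
  req#3 t=10s (window 1): ALLOW
  req#4 t=12s (window 2): ALLOW
  req#5 t=18s (window 3): ALLOW
  req#6 t=19s (window 3): ALLOW
  req#7 t=21s (window 3): ALLOW
  req#8 t=23s (window 3): ALLOW
  req#9 t=23s (window 3): DENY
  req#10 t=23s (window 3): DENY
  req#11 t=24s (window 4): ALLOW
  req#12 t=26s (window 4): ALLOW
  req#13 t=26s (window 4): ALLOW
  req#14 t=27s (window 4): ALLOW
  req#15 t=29s (window 4): DENY

Allowed counts by window: 2 1 1 4 4

Answer: 2 1 1 4 4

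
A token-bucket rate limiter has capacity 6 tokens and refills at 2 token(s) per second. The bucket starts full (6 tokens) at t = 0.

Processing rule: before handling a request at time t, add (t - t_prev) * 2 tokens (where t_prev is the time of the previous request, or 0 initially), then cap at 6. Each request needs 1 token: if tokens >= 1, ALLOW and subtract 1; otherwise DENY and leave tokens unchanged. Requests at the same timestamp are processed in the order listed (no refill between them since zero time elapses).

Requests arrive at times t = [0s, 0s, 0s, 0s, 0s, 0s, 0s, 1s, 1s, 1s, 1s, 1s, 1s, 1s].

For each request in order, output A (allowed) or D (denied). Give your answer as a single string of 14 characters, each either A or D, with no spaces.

Answer: AAAAAADAADDDDD

Derivation:
Simulating step by step:
  req#1 t=0s: ALLOW
  req#2 t=0s: ALLOW
  req#3 t=0s: ALLOW
  req#4 t=0s: ALLOW
  req#5 t=0s: ALLOW
  req#6 t=0s: ALLOW
  req#7 t=0s: DENY
  req#8 t=1s: ALLOW
  req#9 t=1s: ALLOW
  req#10 t=1s: DENY
  req#11 t=1s: DENY
  req#12 t=1s: DENY
  req#13 t=1s: DENY
  req#14 t=1s: DENY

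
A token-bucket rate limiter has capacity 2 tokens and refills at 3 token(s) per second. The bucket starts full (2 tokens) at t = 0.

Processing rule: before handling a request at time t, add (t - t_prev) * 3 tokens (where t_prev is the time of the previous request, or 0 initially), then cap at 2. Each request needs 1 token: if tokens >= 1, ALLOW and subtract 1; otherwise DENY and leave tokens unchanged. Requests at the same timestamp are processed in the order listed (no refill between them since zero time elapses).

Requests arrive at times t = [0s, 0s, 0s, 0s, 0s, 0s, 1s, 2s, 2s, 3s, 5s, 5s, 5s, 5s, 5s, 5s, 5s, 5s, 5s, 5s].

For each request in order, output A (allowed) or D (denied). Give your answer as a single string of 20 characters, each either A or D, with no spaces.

Simulating step by step:
  req#1 t=0s: ALLOW
  req#2 t=0s: ALLOW
  req#3 t=0s: DENY
  req#4 t=0s: DENY
  req#5 t=0s: DENY
  req#6 t=0s: DENY
  req#7 t=1s: ALLOW
  req#8 t=2s: ALLOW
  req#9 t=2s: ALLOW
  req#10 t=3s: ALLOW
  req#11 t=5s: ALLOW
  req#12 t=5s: ALLOW
  req#13 t=5s: DENY
  req#14 t=5s: DENY
  req#15 t=5s: DENY
  req#16 t=5s: DENY
  req#17 t=5s: DENY
  req#18 t=5s: DENY
  req#19 t=5s: DENY
  req#20 t=5s: DENY

Answer: AADDDDAAAAAADDDDDDDD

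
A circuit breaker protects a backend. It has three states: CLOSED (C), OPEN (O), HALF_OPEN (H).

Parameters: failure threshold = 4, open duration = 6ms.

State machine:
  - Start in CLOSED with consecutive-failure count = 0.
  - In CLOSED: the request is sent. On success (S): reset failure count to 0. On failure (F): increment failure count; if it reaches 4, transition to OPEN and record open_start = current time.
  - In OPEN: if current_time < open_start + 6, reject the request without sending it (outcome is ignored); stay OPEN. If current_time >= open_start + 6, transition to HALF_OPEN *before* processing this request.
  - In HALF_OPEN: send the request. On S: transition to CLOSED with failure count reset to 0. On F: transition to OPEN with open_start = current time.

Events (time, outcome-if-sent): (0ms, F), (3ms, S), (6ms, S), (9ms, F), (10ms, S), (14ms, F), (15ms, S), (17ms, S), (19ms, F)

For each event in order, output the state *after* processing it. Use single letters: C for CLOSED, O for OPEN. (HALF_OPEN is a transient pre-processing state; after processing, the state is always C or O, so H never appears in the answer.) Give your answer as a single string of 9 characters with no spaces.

State after each event:
  event#1 t=0ms outcome=F: state=CLOSED
  event#2 t=3ms outcome=S: state=CLOSED
  event#3 t=6ms outcome=S: state=CLOSED
  event#4 t=9ms outcome=F: state=CLOSED
  event#5 t=10ms outcome=S: state=CLOSED
  event#6 t=14ms outcome=F: state=CLOSED
  event#7 t=15ms outcome=S: state=CLOSED
  event#8 t=17ms outcome=S: state=CLOSED
  event#9 t=19ms outcome=F: state=CLOSED

Answer: CCCCCCCCC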